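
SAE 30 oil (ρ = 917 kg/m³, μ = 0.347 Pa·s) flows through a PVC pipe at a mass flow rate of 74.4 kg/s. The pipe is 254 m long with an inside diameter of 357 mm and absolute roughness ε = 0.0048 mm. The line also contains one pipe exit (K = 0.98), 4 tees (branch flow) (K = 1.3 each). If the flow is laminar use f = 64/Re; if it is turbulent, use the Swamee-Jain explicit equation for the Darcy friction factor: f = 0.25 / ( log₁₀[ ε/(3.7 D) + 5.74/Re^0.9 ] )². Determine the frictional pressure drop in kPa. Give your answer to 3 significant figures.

ΔP ≈ 19.8 kPa

A = πD²/4 = π(0.357)²/4 = 0.1001 m²; mean velocity V = ṁ/(ρA) = 74.4/(917 · 0.1001) = 0.8105 m/s.
Reynolds number Re = ρVD/μ = 917 · 0.8105 · 0.357 / 0.347 = 764.7.
Re < 2300 → laminar flow, so f = 64/Re = 64/764.7 = 0.08369 (the turbulent correlation is not needed).
Total minor-loss coefficient ΣK = 1·0.98 + 4·1.3 = 6.18.
ΔP = [f·L/D + ΣK]·(ρV²/2) = [0.08369·254/0.357 + 6.18]·(917·0.8105²/2) = [59.55 + 6.18]·301.2 = 1.98e+04 Pa.
ΔP = 1.98e+04 Pa = 19.8 kPa.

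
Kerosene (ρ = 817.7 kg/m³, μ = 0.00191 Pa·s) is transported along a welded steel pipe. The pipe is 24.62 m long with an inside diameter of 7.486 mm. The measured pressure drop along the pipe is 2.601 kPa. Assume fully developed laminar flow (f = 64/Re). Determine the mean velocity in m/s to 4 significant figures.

V ≈ 0.09687 m/s

For laminar flow, f = 64/Re with Re = ρVD/μ, so Darcy-Weisbach reduces to ΔP = 32μLV/D². Solving for V: V = ΔP·D²/(32μL) = 2601·(0.007486)²/(32·0.00191·24.62) = 0.09687 m/s.
Check: Re = ρVD/μ = 817.7·0.09687·0.007486/0.00191 = 310.4 < 2300, so the laminar assumption holds.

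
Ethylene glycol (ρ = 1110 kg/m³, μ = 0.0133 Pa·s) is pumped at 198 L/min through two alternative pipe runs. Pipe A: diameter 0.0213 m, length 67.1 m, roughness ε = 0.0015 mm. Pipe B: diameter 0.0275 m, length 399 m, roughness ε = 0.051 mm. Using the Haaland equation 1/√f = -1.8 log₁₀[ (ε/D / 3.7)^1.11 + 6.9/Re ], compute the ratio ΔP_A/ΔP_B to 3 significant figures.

ΔP_A/ΔP_B ≈ 0.517

Pipe A: V = Q/A = 0.0033/0.0003563 = 9.261 m/s; Re = 1.646e+04; ε/D = 7.04e-05; Haaland → f = 0.02715; ΔP_A = f(L/D)(ρV²/2) = 4.071e+06 Pa.
Pipe B: V = Q/A = 0.0033/0.000594 = 5.556 m/s; Re = 1.275e+04; ε/D = 0.00185; Haaland → f = 0.0317; ΔP_B = f(L/D)(ρV²/2) = 7.881e+06 Pa.
ΔP_A/ΔP_B = 4.071e+06/7.881e+06 = 0.517.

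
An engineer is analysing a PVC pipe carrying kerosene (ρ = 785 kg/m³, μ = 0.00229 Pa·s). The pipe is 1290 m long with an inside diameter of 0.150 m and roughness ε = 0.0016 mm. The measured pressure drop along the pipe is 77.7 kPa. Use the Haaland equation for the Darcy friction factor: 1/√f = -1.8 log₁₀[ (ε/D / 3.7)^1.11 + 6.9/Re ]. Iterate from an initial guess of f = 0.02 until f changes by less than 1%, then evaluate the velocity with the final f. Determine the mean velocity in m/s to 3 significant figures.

V ≈ 1.06 m/s

Rearranging Darcy-Weisbach: V = √(2·ΔP·D/(f·L·ρ)). With ε/D = 1.6e-06/0.15 = 1.07e-05, iterate starting from f = 0.02:
  f = 0.02 → V = √(2·7.77e+04·0.15/(0.02·1290·785)) = 1.073 m/s; Re = ρVD/μ = 5.516e+04; f → 0.02029
  f = 0.02029 → V = 1.065 m/s; Re = 5.477e+04; f → 0.02032
Converged (Δf/f < 1%). With the final f = 0.02032: V = √(2·7.77e+04·0.15/(0.02032·1290·785)) = 1.064 m/s.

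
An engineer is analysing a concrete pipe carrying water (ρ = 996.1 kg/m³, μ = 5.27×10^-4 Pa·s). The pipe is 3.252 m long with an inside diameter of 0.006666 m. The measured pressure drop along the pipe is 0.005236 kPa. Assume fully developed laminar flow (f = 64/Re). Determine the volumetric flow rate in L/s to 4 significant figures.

For laminar flow, f = 64/Re with Re = ρVD/μ, so Darcy-Weisbach reduces to ΔP = 32μLV/D². Solving for V: V = ΔP·D²/(32μL) = 5.236·(0.006666)²/(32·0.000527·3.252) = 0.004242 m/s.
Check: Re = ρVD/μ = 996.1·0.004242·0.006666/0.000527 = 53.45 < 2300, so the laminar assumption holds.
Q = V·A = 0.004242·(π/4·0.006666²) = 1.481e-07 m³/s = 1.481×10^-4 L/s.

Q ≈ 1.481×10^-4 L/s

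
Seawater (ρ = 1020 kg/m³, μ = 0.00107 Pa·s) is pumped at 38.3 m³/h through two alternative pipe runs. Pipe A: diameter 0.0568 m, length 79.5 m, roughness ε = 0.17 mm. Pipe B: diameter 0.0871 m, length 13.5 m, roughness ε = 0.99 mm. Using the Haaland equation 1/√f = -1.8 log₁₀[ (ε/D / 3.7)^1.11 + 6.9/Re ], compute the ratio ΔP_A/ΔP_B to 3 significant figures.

Pipe A: V = Q/A = 0.01064/0.002534 = 4.199 m/s; Re = 2.273e+05; ε/D = 0.00299; Haaland → f = 0.02673; ΔP_A = f(L/D)(ρV²/2) = 3.364e+05 Pa.
Pipe B: V = Q/A = 0.01064/0.005958 = 1.786 m/s; Re = 1.483e+05; ε/D = 0.0114; Haaland → f = 0.04003; ΔP_B = f(L/D)(ρV²/2) = 1.009e+04 Pa.
ΔP_A/ΔP_B = 3.364e+05/1.009e+04 = 33.3.

ΔP_A/ΔP_B ≈ 33.3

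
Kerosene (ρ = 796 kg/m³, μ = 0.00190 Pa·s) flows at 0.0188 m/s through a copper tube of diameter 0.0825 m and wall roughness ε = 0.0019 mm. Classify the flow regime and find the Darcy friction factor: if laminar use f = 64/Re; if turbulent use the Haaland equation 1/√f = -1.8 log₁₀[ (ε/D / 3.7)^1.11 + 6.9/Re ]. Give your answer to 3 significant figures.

Re = ρVD/μ = 796·0.0188·0.0825/0.0019 = 649.8.
Re < 2300 → laminar, so f = 64/Re = 0.09849 (roughness is irrelevant in laminar flow).

f ≈ 0.0985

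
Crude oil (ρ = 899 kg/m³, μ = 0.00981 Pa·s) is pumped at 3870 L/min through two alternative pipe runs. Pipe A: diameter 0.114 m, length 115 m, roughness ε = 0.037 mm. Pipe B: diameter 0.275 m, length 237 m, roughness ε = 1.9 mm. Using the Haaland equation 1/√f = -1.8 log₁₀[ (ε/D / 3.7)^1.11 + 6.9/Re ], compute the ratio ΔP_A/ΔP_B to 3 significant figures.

ΔP_A/ΔP_B ≈ 22.7

Pipe A: V = Q/A = 0.0645/0.01021 = 6.319 m/s; Re = 6.602e+04; ε/D = 0.000325; Haaland → f = 0.02064; ΔP_A = f(L/D)(ρV²/2) = 3.738e+05 Pa.
Pipe B: V = Q/A = 0.0645/0.0594 = 1.086 m/s; Re = 2.737e+04; ε/D = 0.00691; Haaland → f = 0.03607; ΔP_B = f(L/D)(ρV²/2) = 1.648e+04 Pa.
ΔP_A/ΔP_B = 3.738e+05/1.648e+04 = 22.7.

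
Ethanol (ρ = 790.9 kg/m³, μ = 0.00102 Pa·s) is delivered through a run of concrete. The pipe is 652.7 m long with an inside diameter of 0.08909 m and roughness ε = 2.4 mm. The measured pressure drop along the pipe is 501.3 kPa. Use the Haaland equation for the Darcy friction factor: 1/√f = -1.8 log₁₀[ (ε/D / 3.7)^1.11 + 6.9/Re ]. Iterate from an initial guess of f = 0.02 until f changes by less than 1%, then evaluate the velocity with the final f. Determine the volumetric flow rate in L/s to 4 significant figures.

Q ≈ 11.05 L/s

Rearranging Darcy-Weisbach: V = √(2·ΔP·D/(f·L·ρ)). With ε/D = 0.0024/0.08909 = 0.0269, iterate starting from f = 0.02:
  f = 0.02 → V = √(2·5.013e+05·0.08909/(0.02·652.7·790.9)) = 2.941 m/s; Re = ρVD/μ = 2.032e+05; f → 0.05497
  f = 0.05497 → V = 1.774 m/s; Re = 1.226e+05; f → 0.05508
Converged (Δf/f < 1%). With the final f = 0.05508: V = √(2·5.013e+05·0.08909/(0.05508·652.7·790.9)) = 1.772 m/s.
Q = V·A = 1.772·(π/4·0.08909²) = 0.01105 m³/s = 11.05 L/s.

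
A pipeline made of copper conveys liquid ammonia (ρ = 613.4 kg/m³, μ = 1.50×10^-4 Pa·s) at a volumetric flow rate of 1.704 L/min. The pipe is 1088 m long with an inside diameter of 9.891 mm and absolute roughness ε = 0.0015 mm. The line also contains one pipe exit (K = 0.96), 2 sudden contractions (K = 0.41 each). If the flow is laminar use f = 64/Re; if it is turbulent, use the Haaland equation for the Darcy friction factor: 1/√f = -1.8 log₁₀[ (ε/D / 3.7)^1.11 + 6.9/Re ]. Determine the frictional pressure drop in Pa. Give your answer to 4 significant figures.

ΔP ≈ 128900 Pa

Q = 1.704 L/min = 1.704/60000 = 2.84e-05 m³/s.
Cross-sectional area A = πD²/4 = π(0.009891)²/4 = 7.684e-05 m²; mean velocity V = Q/A = 2.84e-05/7.684e-05 = 0.3696 m/s.
Reynolds number Re = ρVD/μ = 613.4 · 0.3696 · 0.009891 / 0.00015 = 1.495e+04.
Re > 4000 → turbulent. Relative roughness ε/D = 1.5e-06/0.009891 = 0.000152. Haaland: 1/√f = -1.8 log₁₀[(0.000152/3.7)^1.11 + 6.9/1.495e+04] = -1.8 log₁₀[1.35e-05 + 0.000462] = 5.982, so f = 0.02795.
Total minor-loss coefficient ΣK = 1·0.96 + 2·0.41 = 1.78.
ΔP = [f·L/D + ΣK]·(ρV²/2) = [0.02795·1088/0.009891 + 1.78]·(613.4·0.3696²/2) = [3074 + 1.78]·41.9 = 1.289e+05 Pa.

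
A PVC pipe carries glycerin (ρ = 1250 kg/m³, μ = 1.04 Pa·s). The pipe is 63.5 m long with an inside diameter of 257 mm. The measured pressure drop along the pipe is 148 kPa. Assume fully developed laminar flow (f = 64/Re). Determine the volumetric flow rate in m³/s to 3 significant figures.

Q ≈ 0.240 m³/s

For laminar flow, f = 64/Re with Re = ρVD/μ, so Darcy-Weisbach reduces to ΔP = 32μLV/D². Solving for V: V = ΔP·D²/(32μL) = 1.48e+05·(0.257)²/(32·1.04·63.5) = 4.626 m/s.
Check: Re = ρVD/μ = 1250·4.626·0.257/1.04 = 1429 < 2300, so the laminar assumption holds.
Q = V·A = 4.626·(π/4·0.257²) = 0.24 m³/s = 0.240 m³/s.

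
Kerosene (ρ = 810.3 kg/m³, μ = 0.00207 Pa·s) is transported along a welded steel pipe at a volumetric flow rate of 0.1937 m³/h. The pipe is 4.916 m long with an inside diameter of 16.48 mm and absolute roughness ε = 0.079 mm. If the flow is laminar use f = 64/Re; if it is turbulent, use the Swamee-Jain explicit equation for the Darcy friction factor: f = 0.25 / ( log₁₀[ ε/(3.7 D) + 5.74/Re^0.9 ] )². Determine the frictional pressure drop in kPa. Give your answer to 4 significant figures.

ΔP ≈ 0.3024 kPa

Q = 0.1937 m³/h = 0.1937/3600 = 5.381e-05 m³/s.
Cross-sectional area A = πD²/4 = π(0.01648)²/4 = 0.0002133 m²; mean velocity V = Q/A = 5.381e-05/0.0002133 = 0.2522 m/s.
Reynolds number Re = ρVD/μ = 810.3 · 0.2522 · 0.01648 / 0.00207 = 1627.
Re < 2300 → laminar flow, so f = 64/Re = 64/1627 = 0.03933 (the turbulent correlation is not needed).
Darcy-Weisbach: ΔP = f(L/D)(ρV²/2) = 0.03933·(4.916/0.01648)·(810.3·0.2522²/2) = 0.03933·298.3·25.78 = 302.4 Pa.
ΔP = 302.4 Pa = 0.3024 kPa.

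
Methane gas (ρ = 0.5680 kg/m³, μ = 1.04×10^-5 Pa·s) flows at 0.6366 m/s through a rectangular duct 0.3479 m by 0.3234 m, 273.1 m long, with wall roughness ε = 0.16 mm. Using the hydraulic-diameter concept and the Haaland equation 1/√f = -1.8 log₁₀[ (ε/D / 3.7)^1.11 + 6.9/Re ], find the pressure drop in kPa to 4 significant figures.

ΔP ≈ 0.002838 kPa

Hydraulic diameter D_h = 4A/P = 4·(0.3479·0.3234)/(2·(0.3479+0.3234)) = 0.45/1.343 = 0.3352 m.
Re = ρVD_h/μ = 0.568·0.6366·0.3352/1.04e-05 = 1.165e+04.
ε/D_h = 0.00016/0.3352 = 0.000477; Haaland gives 1/√f = -1.8 log₁₀[4.82e-05+0.000592] = 5.749, so f = 0.03026.
ΔP = f(L/D_h)(ρV²/2) = 0.03026·273.1/0.3352·0.1151 = 2.838 Pa.
ΔP = 0.002838 kPa.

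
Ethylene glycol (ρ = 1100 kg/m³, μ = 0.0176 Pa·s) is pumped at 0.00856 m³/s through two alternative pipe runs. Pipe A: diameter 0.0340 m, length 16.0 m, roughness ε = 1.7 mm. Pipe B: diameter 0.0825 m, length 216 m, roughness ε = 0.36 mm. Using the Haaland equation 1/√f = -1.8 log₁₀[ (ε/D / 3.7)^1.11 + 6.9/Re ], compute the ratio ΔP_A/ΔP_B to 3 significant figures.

Pipe A: V = Q/A = 0.00856/0.0009079 = 9.428 m/s; Re = 2.003e+04; ε/D = 0.05; Haaland → f = 0.07291; ΔP_A = f(L/D)(ρV²/2) = 1.677e+06 Pa.
Pipe B: V = Q/A = 0.00856/0.005346 = 1.601 m/s; Re = 8257; ε/D = 0.00436; Haaland → f = 0.03787; ΔP_B = f(L/D)(ρV²/2) = 1.398e+05 Pa.
ΔP_A/ΔP_B = 1.677e+06/1.398e+05 = 12.0.

ΔP_A/ΔP_B ≈ 12.0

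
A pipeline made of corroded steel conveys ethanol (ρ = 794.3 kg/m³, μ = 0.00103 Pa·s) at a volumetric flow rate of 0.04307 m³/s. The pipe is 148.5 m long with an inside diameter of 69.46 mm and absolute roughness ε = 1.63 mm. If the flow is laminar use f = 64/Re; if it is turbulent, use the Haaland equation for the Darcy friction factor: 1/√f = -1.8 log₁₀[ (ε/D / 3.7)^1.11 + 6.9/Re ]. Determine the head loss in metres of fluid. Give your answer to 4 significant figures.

h_f ≈ 730.9 m

Cross-sectional area A = πD²/4 = π(0.06946)²/4 = 0.003789 m²; mean velocity V = Q/A = 0.04307/0.003789 = 11.37 m/s.
Reynolds number Re = ρVD/μ = 794.3 · 11.37 · 0.06946 / 0.00103 = 6.088e+05.
Re > 4000 → turbulent. Relative roughness ε/D = 0.00163/0.06946 = 0.0235. Haaland: 1/√f = -1.8 log₁₀[(0.0235/3.7)^1.11 + 6.9/6.088e+05] = -1.8 log₁₀[0.00363 + 1.13e-05] = 4.389, so f = 0.05192.
Darcy-Weisbach: ΔP = f(L/D)(ρV²/2) = 0.05192·(148.5/0.06946)·(794.3·11.37²/2) = 0.05192·2138·5.131e+04 = 5.695e+06 Pa.
Head loss h_f = ΔP/(ρg) = 5.695e+06/(794.3·9.81) = 730.9 m.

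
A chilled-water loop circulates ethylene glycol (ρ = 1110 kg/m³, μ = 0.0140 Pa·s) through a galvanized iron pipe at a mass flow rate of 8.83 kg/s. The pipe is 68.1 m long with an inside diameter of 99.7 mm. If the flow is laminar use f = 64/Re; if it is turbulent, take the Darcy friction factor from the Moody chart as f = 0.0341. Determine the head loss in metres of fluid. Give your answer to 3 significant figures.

A = πD²/4 = π(0.0997)²/4 = 0.007807 m²; mean velocity V = ṁ/(ρA) = 8.83/(1110 · 0.007807) = 1.019 m/s.
Reynolds number Re = ρVD/μ = 1110 · 1.019 · 0.0997 / 0.014 = 8055.
Re > 4000 → turbulent; use the Moody-chart value f = 0.0341.
Darcy-Weisbach: ΔP = f(L/D)(ρV²/2) = 0.0341·(68.1/0.0997)·(1110·1.019²/2) = 0.0341·683·576.2 = 1.342e+04 Pa.
Head loss h_f = ΔP/(ρg) = 1.342e+04/(1110·9.81) = 1.23 m.

h_f ≈ 1.23 m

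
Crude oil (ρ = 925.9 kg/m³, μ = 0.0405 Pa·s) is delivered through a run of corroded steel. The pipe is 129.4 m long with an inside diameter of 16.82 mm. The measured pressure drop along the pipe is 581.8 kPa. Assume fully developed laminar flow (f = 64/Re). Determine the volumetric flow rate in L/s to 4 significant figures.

Q ≈ 0.2181 L/s

For laminar flow, f = 64/Re with Re = ρVD/μ, so Darcy-Weisbach reduces to ΔP = 32μLV/D². Solving for V: V = ΔP·D²/(32μL) = 5.818e+05·(0.01682)²/(32·0.0405·129.4) = 0.9815 m/s.
Check: Re = ρVD/μ = 925.9·0.9815·0.01682/0.0405 = 377.4 < 2300, so the laminar assumption holds.
Q = V·A = 0.9815·(π/4·0.01682²) = 0.0002181 m³/s = 0.2181 L/s.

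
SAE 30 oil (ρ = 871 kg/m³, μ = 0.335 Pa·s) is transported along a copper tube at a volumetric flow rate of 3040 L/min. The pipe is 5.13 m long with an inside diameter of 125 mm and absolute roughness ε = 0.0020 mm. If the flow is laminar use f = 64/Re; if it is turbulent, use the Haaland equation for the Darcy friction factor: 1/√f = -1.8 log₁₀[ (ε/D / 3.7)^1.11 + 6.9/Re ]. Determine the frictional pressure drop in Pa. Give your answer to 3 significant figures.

ΔP ≈ 14500 Pa

Q = 3040 L/min = 3040/60000 = 0.05067 m³/s.
Cross-sectional area A = πD²/4 = π(0.125)²/4 = 0.01227 m²; mean velocity V = Q/A = 0.05067/0.01227 = 4.129 m/s.
Reynolds number Re = ρVD/μ = 871 · 4.129 · 0.125 / 0.335 = 1342.
Re < 2300 → laminar flow, so f = 64/Re = 64/1342 = 0.0477 (the turbulent correlation is not needed).
Darcy-Weisbach: ΔP = f(L/D)(ρV²/2) = 0.0477·(5.13/0.125)·(871·4.129²/2) = 0.0477·41.04·7424 = 1.453e+04 Pa.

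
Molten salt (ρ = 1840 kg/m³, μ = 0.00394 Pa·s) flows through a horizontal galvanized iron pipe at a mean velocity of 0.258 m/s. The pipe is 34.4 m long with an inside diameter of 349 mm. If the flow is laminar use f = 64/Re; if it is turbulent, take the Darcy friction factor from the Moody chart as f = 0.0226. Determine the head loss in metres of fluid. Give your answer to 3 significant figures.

h_f ≈ 0.00756 m

Reynolds number Re = ρVD/μ = 1840 · 0.258 · 0.349 / 0.00394 = 4.205e+04.
Re > 4000 → turbulent; use the Moody-chart value f = 0.0226.
Darcy-Weisbach: ΔP = f(L/D)(ρV²/2) = 0.0226·(34.4/0.349)·(1840·0.258²/2) = 0.0226·98.57·61.24 = 136.4 Pa.
Head loss h_f = ΔP/(ρg) = 136.4/(1840·9.81) = 0.00756 m.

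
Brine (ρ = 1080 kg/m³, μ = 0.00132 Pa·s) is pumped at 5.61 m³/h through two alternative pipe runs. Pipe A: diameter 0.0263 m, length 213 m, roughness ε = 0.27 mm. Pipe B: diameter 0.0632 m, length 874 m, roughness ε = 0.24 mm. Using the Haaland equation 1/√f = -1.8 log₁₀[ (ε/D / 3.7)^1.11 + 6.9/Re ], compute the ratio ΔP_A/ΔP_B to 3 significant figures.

Pipe A: V = Q/A = 0.001558/0.0005433 = 2.869 m/s; Re = 6.173e+04; ε/D = 0.0103; Haaland → f = 0.0392; ΔP_A = f(L/D)(ρV²/2) = 1.411e+06 Pa.
Pipe B: V = Q/A = 0.001558/0.003137 = 0.4967 m/s; Re = 2.569e+04; ε/D = 0.0038; Haaland → f = 0.03161; ΔP_B = f(L/D)(ρV²/2) = 5.824e+04 Pa.
ΔP_A/ΔP_B = 1.411e+06/5.824e+04 = 24.2.

ΔP_A/ΔP_B ≈ 24.2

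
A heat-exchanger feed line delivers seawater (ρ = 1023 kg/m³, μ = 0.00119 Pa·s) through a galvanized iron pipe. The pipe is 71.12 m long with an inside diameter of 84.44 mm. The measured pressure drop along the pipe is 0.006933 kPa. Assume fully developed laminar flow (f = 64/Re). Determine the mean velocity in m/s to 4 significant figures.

V ≈ 0.01825 m/s

For laminar flow, f = 64/Re with Re = ρVD/μ, so Darcy-Weisbach reduces to ΔP = 32μLV/D². Solving for V: V = ΔP·D²/(32μL) = 6.933·(0.08444)²/(32·0.00119·71.12) = 0.01825 m/s.
Check: Re = ρVD/μ = 1023·0.01825·0.08444/0.00119 = 1325 < 2300, so the laminar assumption holds.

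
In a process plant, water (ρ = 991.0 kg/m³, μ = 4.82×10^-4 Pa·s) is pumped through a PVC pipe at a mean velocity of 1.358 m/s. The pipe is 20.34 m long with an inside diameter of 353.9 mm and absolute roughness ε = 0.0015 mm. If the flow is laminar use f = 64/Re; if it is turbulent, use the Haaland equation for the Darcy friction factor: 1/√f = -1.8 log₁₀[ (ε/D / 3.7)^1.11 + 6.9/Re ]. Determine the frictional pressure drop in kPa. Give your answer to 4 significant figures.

ΔP ≈ 0.6134 kPa

Reynolds number Re = ρVD/μ = 991 · 1.358 · 0.3539 / 0.000482 = 9.881e+05.
Re > 4000 → turbulent. Relative roughness ε/D = 1.5e-06/0.3539 = 4.24e-06. Haaland: 1/√f = -1.8 log₁₀[(4.24e-06/3.7)^1.11 + 6.9/9.881e+05] = -1.8 log₁₀[2.54e-07 + 6.98e-06] = 9.253, so f = 0.01168.
Darcy-Weisbach: ΔP = f(L/D)(ρV²/2) = 0.01168·(20.34/0.3539)·(991·1.358²/2) = 0.01168·57.47·913.8 = 613.4 Pa.
ΔP = 613.4 Pa = 0.6134 kPa.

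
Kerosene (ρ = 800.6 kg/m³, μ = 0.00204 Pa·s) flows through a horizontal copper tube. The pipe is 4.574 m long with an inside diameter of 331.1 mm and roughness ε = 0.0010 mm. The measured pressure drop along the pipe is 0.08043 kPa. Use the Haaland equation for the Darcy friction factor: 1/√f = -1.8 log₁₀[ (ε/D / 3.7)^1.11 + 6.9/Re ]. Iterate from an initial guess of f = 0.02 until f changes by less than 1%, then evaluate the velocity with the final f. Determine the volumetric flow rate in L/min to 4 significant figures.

Rearranging Darcy-Weisbach: V = √(2·ΔP·D/(f·L·ρ)). With ε/D = 1e-06/0.3311 = 3.02e-06, iterate starting from f = 0.02:
  f = 0.02 → V = √(2·80.43·0.3311/(0.02·4.574·800.6)) = 0.8528 m/s; Re = ρVD/μ = 1.108e+05; f → 0.01746
  f = 0.01746 → V = 0.9127 m/s; Re = 1.186e+05; f → 0.01722
  f = 0.01722 → V = 0.9191 m/s; Re = 1.194e+05; f → 0.01719
Converged (Δf/f < 1%). With the final f = 0.01719: V = √(2·80.43·0.3311/(0.01719·4.574·800.6)) = 0.9198 m/s.
Q = V·A = 0.9198·(π/4·0.3311²) = 0.07919 m³/s = 4752 L/min.

Q ≈ 4752 L/min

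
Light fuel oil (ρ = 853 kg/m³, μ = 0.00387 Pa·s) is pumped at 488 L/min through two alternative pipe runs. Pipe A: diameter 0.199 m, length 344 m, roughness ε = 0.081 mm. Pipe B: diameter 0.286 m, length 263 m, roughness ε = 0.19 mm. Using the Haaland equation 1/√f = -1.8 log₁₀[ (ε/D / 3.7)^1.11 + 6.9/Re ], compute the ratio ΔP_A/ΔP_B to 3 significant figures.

ΔP_A/ΔP_B ≈ 7.22

Pipe A: V = Q/A = 0.008133/0.0311 = 0.2615 m/s; Re = 1.147e+04; ε/D = 0.000407; Haaland → f = 0.03028; ΔP_A = f(L/D)(ρV²/2) = 1527 Pa.
Pipe B: V = Q/A = 0.008133/0.06424 = 0.1266 m/s; Re = 7981; ε/D = 0.000664; Haaland → f = 0.03363; ΔP_B = f(L/D)(ρV²/2) = 211.4 Pa.
ΔP_A/ΔP_B = 1527/211.4 = 7.22.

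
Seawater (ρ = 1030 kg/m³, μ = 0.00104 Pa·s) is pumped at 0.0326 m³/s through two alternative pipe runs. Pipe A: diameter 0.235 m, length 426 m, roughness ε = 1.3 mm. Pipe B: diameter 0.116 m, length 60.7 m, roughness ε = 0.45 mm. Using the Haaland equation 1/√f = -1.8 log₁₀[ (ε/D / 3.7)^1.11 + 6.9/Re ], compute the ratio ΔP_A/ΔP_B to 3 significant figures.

ΔP_A/ΔP_B ≈ 0.230

Pipe A: V = Q/A = 0.0326/0.04337 = 0.7516 m/s; Re = 1.749e+05; ε/D = 0.00553; Haaland → f = 0.03184; ΔP_A = f(L/D)(ρV²/2) = 1.679e+04 Pa.
Pipe B: V = Q/A = 0.0326/0.01057 = 3.085 m/s; Re = 3.544e+05; ε/D = 0.00388; Haaland → f = 0.02851; ΔP_B = f(L/D)(ρV²/2) = 7.31e+04 Pa.
ΔP_A/ΔP_B = 1.679e+04/7.31e+04 = 0.230.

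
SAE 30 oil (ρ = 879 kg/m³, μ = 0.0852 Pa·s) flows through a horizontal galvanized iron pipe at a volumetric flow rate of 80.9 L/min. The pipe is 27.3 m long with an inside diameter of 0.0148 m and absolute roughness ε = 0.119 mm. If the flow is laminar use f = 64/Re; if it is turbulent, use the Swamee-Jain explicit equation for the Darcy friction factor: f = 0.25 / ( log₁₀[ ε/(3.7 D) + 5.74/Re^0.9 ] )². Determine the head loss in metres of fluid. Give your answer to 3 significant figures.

Q = 80.9 L/min = 80.9/60000 = 0.001348 m³/s.
Cross-sectional area A = πD²/4 = π(0.0148)²/4 = 0.000172 m²; mean velocity V = Q/A = 0.001348/0.000172 = 7.838 m/s.
Reynolds number Re = ρVD/μ = 879 · 7.838 · 0.0148 / 0.0852 = 1197.
Re < 2300 → laminar flow, so f = 64/Re = 64/1197 = 0.05348 (the turbulent correlation is not needed).
Darcy-Weisbach: ΔP = f(L/D)(ρV²/2) = 0.05348·(27.3/0.0148)·(879·7.838²/2) = 0.05348·1845·2.7e+04 = 2.663e+06 Pa.
Head loss h_f = ΔP/(ρg) = 2.663e+06/(879·9.81) = 309 m.

h_f ≈ 309 m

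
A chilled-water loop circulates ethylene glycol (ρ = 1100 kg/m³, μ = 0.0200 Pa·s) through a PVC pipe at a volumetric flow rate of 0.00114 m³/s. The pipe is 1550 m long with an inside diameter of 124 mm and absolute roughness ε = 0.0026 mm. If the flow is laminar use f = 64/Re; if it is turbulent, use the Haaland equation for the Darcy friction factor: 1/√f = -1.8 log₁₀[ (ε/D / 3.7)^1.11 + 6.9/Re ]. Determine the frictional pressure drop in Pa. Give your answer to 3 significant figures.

Cross-sectional area A = πD²/4 = π(0.124)²/4 = 0.01208 m²; mean velocity V = Q/A = 0.00114/0.01208 = 0.0944 m/s.
Reynolds number Re = ρVD/μ = 1100 · 0.0944 · 0.124 / 0.02 = 643.8.
Re < 2300 → laminar flow, so f = 64/Re = 64/643.8 = 0.09941 (the turbulent correlation is not needed).
Darcy-Weisbach: ΔP = f(L/D)(ρV²/2) = 0.09941·(1550/0.124)·(1100·0.0944²/2) = 0.09941·1.25e+04·4.901 = 6090 Pa.

ΔP ≈ 6090 Pa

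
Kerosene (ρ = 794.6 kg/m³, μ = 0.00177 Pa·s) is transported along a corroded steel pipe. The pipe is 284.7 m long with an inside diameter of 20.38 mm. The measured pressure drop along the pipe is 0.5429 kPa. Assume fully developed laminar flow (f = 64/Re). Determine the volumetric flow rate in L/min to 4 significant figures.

Q ≈ 0.2737 L/min

For laminar flow, f = 64/Re with Re = ρVD/μ, so Darcy-Weisbach reduces to ΔP = 32μLV/D². Solving for V: V = ΔP·D²/(32μL) = 542.9·(0.02038)²/(32·0.00177·284.7) = 0.01398 m/s.
Check: Re = ρVD/μ = 794.6·0.01398·0.02038/0.00177 = 127.9 < 2300, so the laminar assumption holds.
Q = V·A = 0.01398·(π/4·0.02038²) = 4.562e-06 m³/s = 0.2737 L/min.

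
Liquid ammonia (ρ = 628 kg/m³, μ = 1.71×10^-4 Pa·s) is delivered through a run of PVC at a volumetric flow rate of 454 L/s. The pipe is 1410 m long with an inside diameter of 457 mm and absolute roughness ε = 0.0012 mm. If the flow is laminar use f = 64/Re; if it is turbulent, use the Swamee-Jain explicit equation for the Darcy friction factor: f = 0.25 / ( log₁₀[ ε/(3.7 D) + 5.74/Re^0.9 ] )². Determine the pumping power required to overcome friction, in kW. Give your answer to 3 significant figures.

P ≈ 31.3 kW

Q = 454 L/s = 454/1000 = 0.454 m³/s.
Cross-sectional area A = πD²/4 = π(0.457)²/4 = 0.164 m²; mean velocity V = Q/A = 0.454/0.164 = 2.768 m/s.
Reynolds number Re = ρVD/μ = 628 · 2.768 · 0.457 / 0.000171 = 4.645e+06.
Re > 4000 → turbulent. Relative roughness ε/D = 1.2e-06/0.457 = 2.63e-06. Swamee-Jain: f = 0.25/(log₁₀[2.63e-06/3.7 + 5.74/4.645e+06^0.9])² = 0.25/(log₁₀[7.1e-07 + 5.74e-06])² = 0.25/(-5.191)² = 0.009279.
Darcy-Weisbach: ΔP = f(L/D)(ρV²/2) = 0.009279·(1410/0.457)·(628·2.768²/2) = 0.009279·3085·2405 = 6.886e+04 Pa.
Pumping power P = QΔP = 0.454·6.886e+04 = 31260 W = 31.3 kW.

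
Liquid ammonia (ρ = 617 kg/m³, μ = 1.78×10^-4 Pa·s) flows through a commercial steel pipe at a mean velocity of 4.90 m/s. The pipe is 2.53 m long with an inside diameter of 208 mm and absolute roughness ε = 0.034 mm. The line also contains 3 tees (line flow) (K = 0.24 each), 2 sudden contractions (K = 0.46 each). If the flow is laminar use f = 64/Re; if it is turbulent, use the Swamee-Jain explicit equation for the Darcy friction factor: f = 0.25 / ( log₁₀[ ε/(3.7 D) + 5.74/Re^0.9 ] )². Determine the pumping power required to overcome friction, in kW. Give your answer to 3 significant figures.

Reynolds number Re = ρVD/μ = 617 · 4.9 · 0.208 / 0.000178 = 3.533e+06.
Re > 4000 → turbulent. Relative roughness ε/D = 3.4e-05/0.208 = 0.000163. Swamee-Jain: f = 0.25/(log₁₀[0.000163/3.7 + 5.74/3.533e+06^0.9])² = 0.25/(log₁₀[4.42e-05 + 7.34e-06])² = 0.25/(-4.288)² = 0.0136.
Total minor-loss coefficient ΣK = 3·0.24 + 2·0.46 = 1.64.
ΔP = [f·L/D + ΣK]·(ρV²/2) = [0.0136·2.53/0.208 + 1.64]·(617·4.9²/2) = [0.1654 + 1.64]·7407 = 1.337e+04 Pa.
Q = V·A = 4.9·0.03398 = 0.1665 m³/s.
Pumping power P = QΔP = 0.1665·1.337e+04 = 2227 W = 2.23 kW.

P ≈ 2.23 kW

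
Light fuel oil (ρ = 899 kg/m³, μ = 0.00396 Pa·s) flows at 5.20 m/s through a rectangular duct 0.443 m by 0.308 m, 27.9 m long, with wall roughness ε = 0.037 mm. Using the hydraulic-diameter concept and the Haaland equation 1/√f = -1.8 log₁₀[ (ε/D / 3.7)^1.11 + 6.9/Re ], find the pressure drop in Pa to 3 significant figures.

Hydraulic diameter D_h = 4A/P = 4·(0.443·0.308)/(2·(0.443+0.308)) = 0.5458/1.502 = 0.3634 m.
Re = ρVD_h/μ = 899·5.2·0.3634/0.00396 = 4.29e+05.
ε/D_h = 3.7e-05/0.3634 = 0.000102; Haaland gives 1/√f = -1.8 log₁₀[8.67e-06+1.61e-05] = 8.291, so f = 0.01455.
ΔP = f(L/D_h)(ρV²/2) = 0.01455·27.9/0.3634·1.215e+04 = 1.358e+04 Pa.

ΔP ≈ 13600 Pa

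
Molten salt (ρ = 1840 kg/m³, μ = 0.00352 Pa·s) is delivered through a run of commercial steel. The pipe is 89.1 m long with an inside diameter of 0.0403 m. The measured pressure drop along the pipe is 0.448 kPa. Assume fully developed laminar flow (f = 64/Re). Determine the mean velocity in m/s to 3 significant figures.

For laminar flow, f = 64/Re with Re = ρVD/μ, so Darcy-Weisbach reduces to ΔP = 32μLV/D². Solving for V: V = ΔP·D²/(32μL) = 448·(0.0403)²/(32·0.00352·89.1) = 0.0725 m/s.
Check: Re = ρVD/μ = 1840·0.0725·0.0403/0.00352 = 1527 < 2300, so the laminar assumption holds.

V ≈ 0.0725 m/s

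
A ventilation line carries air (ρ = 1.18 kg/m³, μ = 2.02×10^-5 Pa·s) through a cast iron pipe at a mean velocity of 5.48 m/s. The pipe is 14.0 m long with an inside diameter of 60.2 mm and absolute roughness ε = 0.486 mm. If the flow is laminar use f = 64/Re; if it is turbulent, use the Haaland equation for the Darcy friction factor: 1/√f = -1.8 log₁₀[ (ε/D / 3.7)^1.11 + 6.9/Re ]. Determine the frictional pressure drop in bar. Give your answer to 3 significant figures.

Reynolds number Re = ρVD/μ = 1.18 · 5.48 · 0.0602 / 2.02e-05 = 1.927e+04.
Re > 4000 → turbulent. Relative roughness ε/D = 0.000486/0.0602 = 0.00807. Haaland: 1/√f = -1.8 log₁₀[(0.00807/3.7)^1.11 + 6.9/1.927e+04] = -1.8 log₁₀[0.00111 + 0.000358] = 5.099, so f = 0.03846.
Darcy-Weisbach: ΔP = f(L/D)(ρV²/2) = 0.03846·(14/0.0602)·(1.18·5.48²/2) = 0.03846·232.6·17.72 = 158.5 Pa.
ΔP = 158.5 Pa = 0.00158 bar.

ΔP ≈ 0.00158 bar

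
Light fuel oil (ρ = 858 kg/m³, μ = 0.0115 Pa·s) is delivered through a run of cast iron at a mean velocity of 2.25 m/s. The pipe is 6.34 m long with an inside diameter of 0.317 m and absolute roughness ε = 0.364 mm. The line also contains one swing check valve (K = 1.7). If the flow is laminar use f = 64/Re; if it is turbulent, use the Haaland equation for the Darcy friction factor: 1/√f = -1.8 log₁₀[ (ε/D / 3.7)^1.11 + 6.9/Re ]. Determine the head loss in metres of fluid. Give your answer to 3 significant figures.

h_f ≈ 0.562 m

Reynolds number Re = ρVD/μ = 858 · 2.25 · 0.317 / 0.0115 = 5.321e+04.
Re > 4000 → turbulent. Relative roughness ε/D = 0.000364/0.317 = 0.00115. Haaland: 1/√f = -1.8 log₁₀[(0.00115/3.7)^1.11 + 6.9/5.321e+04] = -1.8 log₁₀[0.000128 + 0.00013] = 6.461, so f = 0.02395.
Total minor-loss coefficient ΣK = 1·1.7 = 1.7.
ΔP = [f·L/D + ΣK]·(ρV²/2) = [0.02395·6.34/0.317 + 1.7]·(858·2.25²/2) = [0.4791 + 1.7]·2172 = 4733 Pa.
Head loss h_f = ΔP/(ρg) = 4733/(858·9.81) = 0.562 m.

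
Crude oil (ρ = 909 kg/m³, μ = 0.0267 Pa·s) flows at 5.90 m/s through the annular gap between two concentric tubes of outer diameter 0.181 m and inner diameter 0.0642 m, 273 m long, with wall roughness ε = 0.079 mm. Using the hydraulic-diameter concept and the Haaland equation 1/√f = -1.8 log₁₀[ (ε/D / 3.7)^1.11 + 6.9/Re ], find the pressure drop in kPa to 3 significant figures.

ΔP ≈ 966 kPa

Hydraulic diameter D_h = 4A/P = D_o - D_i = 0.181 - 0.0642 = 0.1168 m.
Re = ρVD_h/μ = 909·5.9·0.1168/0.0267 = 2.346e+04.
ε/D_h = 7.9e-05/0.1168 = 0.000676; Haaland gives 1/√f = -1.8 log₁₀[7.09e-05+0.000294] = 6.188, so f = 0.02612.
ΔP = f(L/D_h)(ρV²/2) = 0.02612·273/0.1168·1.582e+04 = 9.658e+05 Pa.
ΔP = 966 kPa.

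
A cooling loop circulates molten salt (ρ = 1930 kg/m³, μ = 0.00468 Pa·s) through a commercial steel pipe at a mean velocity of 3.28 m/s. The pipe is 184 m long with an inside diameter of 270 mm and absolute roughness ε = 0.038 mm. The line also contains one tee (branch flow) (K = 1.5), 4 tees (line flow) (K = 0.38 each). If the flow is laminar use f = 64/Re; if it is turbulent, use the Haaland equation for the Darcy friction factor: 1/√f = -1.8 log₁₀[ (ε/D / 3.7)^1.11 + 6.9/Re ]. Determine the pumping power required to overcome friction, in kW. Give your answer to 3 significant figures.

Reynolds number Re = ρVD/μ = 1930 · 3.28 · 0.27 / 0.00468 = 3.652e+05.
Re > 4000 → turbulent. Relative roughness ε/D = 3.8e-05/0.27 = 0.000141. Haaland: 1/√f = -1.8 log₁₀[(0.000141/3.7)^1.11 + 6.9/3.652e+05] = -1.8 log₁₀[1.24e-05 + 1.89e-05] = 8.108, so f = 0.01521.
Total minor-loss coefficient ΣK = 1·1.5 + 4·0.38 = 3.02.
ΔP = [f·L/D + ΣK]·(ρV²/2) = [0.01521·184/0.27 + 3.02]·(1930·3.28²/2) = [10.37 + 3.02]·1.038e+04 = 1.39e+05 Pa.
Q = V·A = 3.28·0.05726 = 0.1878 m³/s.
Pumping power P = QΔP = 0.1878·1.39e+05 = 26100 W = 26.1 kW.

P ≈ 26.1 kW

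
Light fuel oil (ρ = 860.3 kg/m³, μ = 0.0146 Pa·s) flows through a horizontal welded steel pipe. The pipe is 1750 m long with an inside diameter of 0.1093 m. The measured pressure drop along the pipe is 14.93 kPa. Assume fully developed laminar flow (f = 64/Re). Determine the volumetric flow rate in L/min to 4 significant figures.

For laminar flow, f = 64/Re with Re = ρVD/μ, so Darcy-Weisbach reduces to ΔP = 32μLV/D². Solving for V: V = ΔP·D²/(32μL) = 1.493e+04·(0.1093)²/(32·0.0146·1750) = 0.2182 m/s.
Check: Re = ρVD/μ = 860.3·0.2182·0.1093/0.0146 = 1405 < 2300, so the laminar assumption holds.
Q = V·A = 0.2182·(π/4·0.1093²) = 0.002047 m³/s = 122.8 L/min.

Q ≈ 122.8 L/min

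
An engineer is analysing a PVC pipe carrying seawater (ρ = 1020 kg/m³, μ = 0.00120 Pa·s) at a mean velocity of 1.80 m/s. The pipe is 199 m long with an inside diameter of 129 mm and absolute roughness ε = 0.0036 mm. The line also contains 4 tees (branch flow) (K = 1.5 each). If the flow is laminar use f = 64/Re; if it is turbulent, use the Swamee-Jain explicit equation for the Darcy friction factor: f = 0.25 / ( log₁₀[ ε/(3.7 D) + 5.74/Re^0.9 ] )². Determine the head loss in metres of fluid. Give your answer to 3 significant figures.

Reynolds number Re = ρVD/μ = 1020 · 1.8 · 0.129 / 0.0012 = 1.974e+05.
Re > 4000 → turbulent. Relative roughness ε/D = 3.6e-06/0.129 = 2.79e-05. Swamee-Jain: f = 0.25/(log₁₀[2.79e-05/3.7 + 5.74/1.974e+05^0.9])² = 0.25/(log₁₀[7.54e-06 + 9.84e-05])² = 0.25/(-3.975)² = 0.01582.
Total minor-loss coefficient ΣK = 4·1.5 = 6.
ΔP = [f·L/D + ΣK]·(ρV²/2) = [0.01582·199/0.129 + 6]·(1020·1.8²/2) = [24.41 + 6]·1652 = 5.025e+04 Pa.
Head loss h_f = ΔP/(ρg) = 5.025e+04/(1020·9.81) = 5.02 m.

h_f ≈ 5.02 m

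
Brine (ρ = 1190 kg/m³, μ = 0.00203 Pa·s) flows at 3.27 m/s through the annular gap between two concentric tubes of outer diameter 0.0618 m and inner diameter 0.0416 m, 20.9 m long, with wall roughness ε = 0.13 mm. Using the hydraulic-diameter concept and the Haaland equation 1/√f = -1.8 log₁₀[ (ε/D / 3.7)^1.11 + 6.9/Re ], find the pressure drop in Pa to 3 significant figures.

ΔP ≈ 229000 Pa

Hydraulic diameter D_h = 4A/P = D_o - D_i = 0.0618 - 0.0416 = 0.0202 m.
Re = ρVD_h/μ = 1190·3.27·0.0202/0.00203 = 3.872e+04.
ε/D_h = 0.00013/0.0202 = 0.00644; Haaland gives 1/√f = -1.8 log₁₀[0.000865+0.000178] = 5.367, so f = 0.03471.
ΔP = f(L/D_h)(ρV²/2) = 0.03471·20.9/0.0202·6362 = 2.285e+05 Pa.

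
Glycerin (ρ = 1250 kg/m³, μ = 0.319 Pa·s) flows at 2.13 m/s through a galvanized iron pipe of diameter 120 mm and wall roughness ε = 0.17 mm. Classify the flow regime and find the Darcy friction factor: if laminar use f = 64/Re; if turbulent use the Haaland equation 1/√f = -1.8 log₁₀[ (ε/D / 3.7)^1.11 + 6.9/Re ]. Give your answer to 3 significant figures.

Re = ρVD/μ = 1250·2.13·0.12/0.319 = 1002.
Re < 2300 → laminar, so f = 64/Re = 0.0639 (roughness is irrelevant in laminar flow).

f ≈ 0.0639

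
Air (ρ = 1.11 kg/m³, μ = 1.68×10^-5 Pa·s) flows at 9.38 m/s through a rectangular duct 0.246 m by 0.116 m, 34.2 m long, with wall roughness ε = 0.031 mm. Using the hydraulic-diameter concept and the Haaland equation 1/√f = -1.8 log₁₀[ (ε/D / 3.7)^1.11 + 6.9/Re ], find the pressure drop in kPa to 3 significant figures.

ΔP ≈ 0.199 kPa

Hydraulic diameter D_h = 4A/P = 4·(0.246·0.116)/(2·(0.246+0.116)) = 0.1141/0.724 = 0.1577 m.
Re = ρVD_h/μ = 1.11·9.38·0.1577/1.68e-05 = 9.771e+04.
ε/D_h = 3.1e-05/0.1577 = 0.000197; Haaland gives 1/√f = -1.8 log₁₀[1.8e-05+7.06e-05] = 7.294, so f = 0.01879.
ΔP = f(L/D_h)(ρV²/2) = 0.01879·34.2/0.1577·48.83 = 199.1 Pa.
ΔP = 0.199 kPa.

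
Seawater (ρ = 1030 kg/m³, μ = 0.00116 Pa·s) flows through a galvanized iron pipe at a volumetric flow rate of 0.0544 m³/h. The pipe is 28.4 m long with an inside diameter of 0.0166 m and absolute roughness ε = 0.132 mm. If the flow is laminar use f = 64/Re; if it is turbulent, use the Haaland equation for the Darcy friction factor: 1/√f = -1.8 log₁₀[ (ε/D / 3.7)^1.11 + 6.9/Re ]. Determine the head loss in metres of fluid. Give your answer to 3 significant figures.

Q = 0.0544 m³/h = 0.0544/3600 = 1.511e-05 m³/s.
Cross-sectional area A = πD²/4 = π(0.0166)²/4 = 0.0002164 m²; mean velocity V = Q/A = 1.511e-05/0.0002164 = 0.06982 m/s.
Reynolds number Re = ρVD/μ = 1030 · 0.06982 · 0.0166 / 0.00116 = 1029.
Re < 2300 → laminar flow, so f = 64/Re = 64/1029 = 0.06219 (the turbulent correlation is not needed).
Darcy-Weisbach: ΔP = f(L/D)(ρV²/2) = 0.06219·(28.4/0.0166)·(1030·0.06982²/2) = 0.06219·1711·2.511 = 267.1 Pa.
Head loss h_f = ΔP/(ρg) = 267.1/(1030·9.81) = 0.0264 m.

h_f ≈ 0.0264 m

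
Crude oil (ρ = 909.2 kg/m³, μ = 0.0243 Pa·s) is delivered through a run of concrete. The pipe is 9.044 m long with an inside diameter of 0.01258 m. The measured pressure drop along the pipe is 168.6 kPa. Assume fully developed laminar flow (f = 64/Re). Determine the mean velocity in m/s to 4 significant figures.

For laminar flow, f = 64/Re with Re = ρVD/μ, so Darcy-Weisbach reduces to ΔP = 32μLV/D². Solving for V: V = ΔP·D²/(32μL) = 1.686e+05·(0.01258)²/(32·0.0243·9.044) = 3.794 m/s.
Check: Re = ρVD/μ = 909.2·3.794·0.01258/0.0243 = 1786 < 2300, so the laminar assumption holds.

V ≈ 3.794 m/s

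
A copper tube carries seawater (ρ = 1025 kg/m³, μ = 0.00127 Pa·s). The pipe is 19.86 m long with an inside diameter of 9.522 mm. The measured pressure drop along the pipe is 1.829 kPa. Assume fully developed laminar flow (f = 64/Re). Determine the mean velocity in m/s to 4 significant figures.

For laminar flow, f = 64/Re with Re = ρVD/μ, so Darcy-Weisbach reduces to ΔP = 32μLV/D². Solving for V: V = ΔP·D²/(32μL) = 1829·(0.009522)²/(32·0.00127·19.86) = 0.2055 m/s.
Check: Re = ρVD/μ = 1025·0.2055·0.009522/0.00127 = 1579 < 2300, so the laminar assumption holds.

V ≈ 0.2055 m/s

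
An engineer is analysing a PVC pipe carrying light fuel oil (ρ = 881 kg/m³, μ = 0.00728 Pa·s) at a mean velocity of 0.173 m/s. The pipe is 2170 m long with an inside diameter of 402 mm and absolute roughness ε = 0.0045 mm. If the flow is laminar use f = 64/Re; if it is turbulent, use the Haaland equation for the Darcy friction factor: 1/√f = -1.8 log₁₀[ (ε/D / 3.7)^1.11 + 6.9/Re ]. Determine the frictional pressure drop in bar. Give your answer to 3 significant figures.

Reynolds number Re = ρVD/μ = 881 · 0.173 · 0.402 / 0.00728 = 8416.
Re > 4000 → turbulent. Relative roughness ε/D = 4.5e-06/0.402 = 1.12e-05. Haaland: 1/√f = -1.8 log₁₀[(1.12e-05/3.7)^1.11 + 6.9/8416] = -1.8 log₁₀[7.48e-07 + 0.00082] = 5.555, so f = 0.03241.
Darcy-Weisbach: ΔP = f(L/D)(ρV²/2) = 0.03241·(2170/0.402)·(881·0.173²/2) = 0.03241·5398·13.18 = 2307 Pa.
ΔP = 2307 Pa = 0.0231 bar.

ΔP ≈ 0.0231 bar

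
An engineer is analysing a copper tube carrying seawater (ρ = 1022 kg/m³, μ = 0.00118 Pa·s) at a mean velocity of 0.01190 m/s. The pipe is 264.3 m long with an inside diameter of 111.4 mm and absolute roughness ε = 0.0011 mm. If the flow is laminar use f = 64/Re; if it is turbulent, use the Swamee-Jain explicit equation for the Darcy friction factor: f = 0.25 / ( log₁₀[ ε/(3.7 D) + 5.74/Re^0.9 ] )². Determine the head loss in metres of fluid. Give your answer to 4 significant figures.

Reynolds number Re = ρVD/μ = 1022 · 0.0119 · 0.1114 / 0.00118 = 1148.
Re < 2300 → laminar flow, so f = 64/Re = 64/1148 = 0.05574 (the turbulent correlation is not needed).
Darcy-Weisbach: ΔP = f(L/D)(ρV²/2) = 0.05574·(264.3/0.1114)·(1022·0.0119²/2) = 0.05574·2373·0.07236 = 9.57 Pa.
Head loss h_f = ΔP/(ρg) = 9.57/(1022·9.81) = 9.545×10^-4 m.

h_f ≈ 9.545×10^-4 m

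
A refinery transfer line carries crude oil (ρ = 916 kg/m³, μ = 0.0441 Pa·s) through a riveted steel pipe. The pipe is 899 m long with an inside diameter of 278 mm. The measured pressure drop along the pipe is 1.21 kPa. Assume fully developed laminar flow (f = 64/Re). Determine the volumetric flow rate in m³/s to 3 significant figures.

Q ≈ 0.00447 m³/s

For laminar flow, f = 64/Re with Re = ρVD/μ, so Darcy-Weisbach reduces to ΔP = 32μLV/D². Solving for V: V = ΔP·D²/(32μL) = 1210·(0.278)²/(32·0.0441·899) = 0.07371 m/s.
Check: Re = ρVD/μ = 916·0.07371·0.278/0.0441 = 425.6 < 2300, so the laminar assumption holds.
Q = V·A = 0.07371·(π/4·0.278²) = 0.004474 m³/s = 0.00447 m³/s.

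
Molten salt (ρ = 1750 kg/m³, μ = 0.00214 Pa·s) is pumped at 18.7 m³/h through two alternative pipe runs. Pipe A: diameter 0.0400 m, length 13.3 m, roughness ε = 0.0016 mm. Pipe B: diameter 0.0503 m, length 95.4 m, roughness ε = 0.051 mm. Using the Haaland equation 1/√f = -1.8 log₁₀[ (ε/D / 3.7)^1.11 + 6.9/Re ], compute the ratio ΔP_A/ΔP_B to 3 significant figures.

Pipe A: V = Q/A = 0.005194/0.001257 = 4.134 m/s; Re = 1.352e+05; ε/D = 4e-05; Haaland → f = 0.01695; ΔP_A = f(L/D)(ρV²/2) = 8.428e+04 Pa.
Pipe B: V = Q/A = 0.005194/0.001987 = 2.614 m/s; Re = 1.075e+05; ε/D = 0.00101; Haaland → f = 0.02188; ΔP_B = f(L/D)(ρV²/2) = 2.481e+05 Pa.
ΔP_A/ΔP_B = 8.428e+04/2.481e+05 = 0.340.

ΔP_A/ΔP_B ≈ 0.340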